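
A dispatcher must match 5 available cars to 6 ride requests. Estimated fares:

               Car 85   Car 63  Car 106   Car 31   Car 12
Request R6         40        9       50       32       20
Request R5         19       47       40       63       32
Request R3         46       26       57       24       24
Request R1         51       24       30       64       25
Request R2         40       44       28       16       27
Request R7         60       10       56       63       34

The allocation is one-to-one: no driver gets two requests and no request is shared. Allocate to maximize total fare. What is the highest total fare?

Maximum total: $257

Optimal: Car 85→Request R7 ($60), Car 63→Request R2 ($44), Car 106→Request R3 ($57), Car 31→Request R1 ($64), Car 12→Request R5 ($32) — total 60+44+57+64+32 = $257.
Max-entry greedy (repeatedly take the single best remaining cell) gives $255, worse by 2.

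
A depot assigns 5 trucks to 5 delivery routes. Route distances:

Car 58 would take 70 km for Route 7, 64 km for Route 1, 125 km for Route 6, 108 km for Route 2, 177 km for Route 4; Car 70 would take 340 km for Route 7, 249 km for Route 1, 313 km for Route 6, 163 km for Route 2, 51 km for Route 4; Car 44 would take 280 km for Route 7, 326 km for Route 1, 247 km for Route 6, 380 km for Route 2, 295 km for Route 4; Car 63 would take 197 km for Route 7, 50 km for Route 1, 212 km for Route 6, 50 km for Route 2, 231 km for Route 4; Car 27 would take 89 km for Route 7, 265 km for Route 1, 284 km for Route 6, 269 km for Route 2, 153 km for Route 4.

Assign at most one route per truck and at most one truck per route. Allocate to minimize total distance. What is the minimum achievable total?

Optimal: Car 58→Route 1 (64 km), Car 70→Route 4 (51 km), Car 44→Route 6 (247 km), Car 63→Route 2 (50 km), Car 27→Route 7 (89 km) — total 64+51+247+50+89 = 501 km.
Column-greedy (each route in turn goes to its cheapest remaining truck) gives 683 km, worse by 182.
Next-best assignment: Car 58→Route 2, Car 70→Route 4, Car 44→Route 6, Car 63→Route 1, Car 27→Route 7 = 545 km.
Swapping Car 58↔Car 27 (Car 58→Route 7 70 km, Car 27→Route 1 265 km) adds 182.

Minimum total: 501 km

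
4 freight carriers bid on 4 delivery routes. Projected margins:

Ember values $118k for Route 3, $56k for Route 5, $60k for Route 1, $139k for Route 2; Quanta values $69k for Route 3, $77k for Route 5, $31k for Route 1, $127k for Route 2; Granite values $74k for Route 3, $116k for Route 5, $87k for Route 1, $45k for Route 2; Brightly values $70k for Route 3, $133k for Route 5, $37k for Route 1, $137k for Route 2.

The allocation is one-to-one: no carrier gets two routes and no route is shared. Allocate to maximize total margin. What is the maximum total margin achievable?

Max total: $465k

Optimal: Ember→Route 3 ($118k), Quanta→Route 2 ($127k), Granite→Route 1 ($87k), Brightly→Route 5 ($133k) — total 118+127+87+133 = $465k.
Max-entry greedy (repeatedly take the single best remaining cell) gives $428k, worse by 37.
Swapping Brightly↔Quanta (Brightly→Route 2 $137k, Quanta→Route 5 $77k) loses 46.
Checked against all permutations: $465k is optimal.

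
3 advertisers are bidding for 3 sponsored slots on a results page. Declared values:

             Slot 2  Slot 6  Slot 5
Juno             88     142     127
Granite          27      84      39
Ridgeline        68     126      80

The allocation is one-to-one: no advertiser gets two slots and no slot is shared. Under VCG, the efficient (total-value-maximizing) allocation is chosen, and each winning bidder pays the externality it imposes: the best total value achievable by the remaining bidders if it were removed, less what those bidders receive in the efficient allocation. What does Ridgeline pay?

Efficient allocation: Juno→Slot 5 ($127), Granite→Slot 2 ($27), Ridgeline→Slot 6 ($126); total welfare W = $280.
Ridgeline receives Slot 6 at value $126, so the others get W − 126 = $154.
Without Ridgeline: best allocation of the remaining 2 bidders over all 3 slots is Juno→Slot 5 ($127), Granite→Slot 6 ($84), total $211.
VCG payment = (others' best without Ridgeline) − (others' welfare with Ridgeline) = 211 − 154 = $57.

Ridgeline pays $57.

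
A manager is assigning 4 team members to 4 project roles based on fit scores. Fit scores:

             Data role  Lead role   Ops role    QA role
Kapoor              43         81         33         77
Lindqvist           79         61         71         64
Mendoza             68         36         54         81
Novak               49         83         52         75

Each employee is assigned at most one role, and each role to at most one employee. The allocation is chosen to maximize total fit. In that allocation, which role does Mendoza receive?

Mendoza receives Data role.

Treat this as an assignment problem: match each employee to one role.
Optimal: Kapoor→QA role (77 pts), Lindqvist→Ops role (71 pts), Mendoza→Data role (68 pts), Novak→Lead role (83 pts) — total 77+71+68+83 = 299 pts.
Max-entry greedy (repeatedly take the single best remaining cell) gives 276 pts, worse by 23.
Next-best assignment: Kapoor→Lead role, Lindqvist→Ops role, Mendoza→Data role, Novak→QA role = 295 pts.
Swapping Kapoor↔Novak (Kapoor→Lead role 81 pts, Novak→QA role 75 pts) loses 4.
No other one-to-one assignment exceeds 299 pts.
Mendoza's own top role is QA role (81 pts), but forcing Mendoza→QA role and reassigning the rest optimally gives only 293 pts — worse by 6.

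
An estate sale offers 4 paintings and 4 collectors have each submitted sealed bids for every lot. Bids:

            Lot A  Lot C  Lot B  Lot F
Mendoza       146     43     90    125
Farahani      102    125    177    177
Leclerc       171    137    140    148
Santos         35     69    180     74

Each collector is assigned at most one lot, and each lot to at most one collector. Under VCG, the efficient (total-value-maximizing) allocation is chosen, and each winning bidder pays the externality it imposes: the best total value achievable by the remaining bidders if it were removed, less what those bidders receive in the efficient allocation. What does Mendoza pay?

Mendoza pays $34.

Efficient allocation: Mendoza→Lot A ($146), Farahani→Lot F ($177), Leclerc→Lot C ($137), Santos→Lot B ($180); total welfare W = $640.
Mendoza receives Lot A at value $146, so the others get W − 146 = $494.
Without Mendoza: best allocation of the remaining 3 bidders over all 4 lots is Farahani→Lot F ($177), Leclerc→Lot A ($171), Santos→Lot B ($180), total $528.
VCG payment = (others' best without Mendoza) − (others' welfare with Mendoza) = 528 − 494 = $34.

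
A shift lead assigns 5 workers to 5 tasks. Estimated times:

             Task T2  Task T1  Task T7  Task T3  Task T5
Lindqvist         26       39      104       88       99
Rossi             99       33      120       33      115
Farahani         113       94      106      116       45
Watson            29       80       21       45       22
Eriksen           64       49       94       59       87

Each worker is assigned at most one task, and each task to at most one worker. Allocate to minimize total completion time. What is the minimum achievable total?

Optimal: Lindqvist→Task T2 (26 min), Rossi→Task T3 (33 min), Farahani→Task T5 (45 min), Watson→Task T7 (21 min), Eriksen→Task T1 (49 min) — total 26+33+45+21+49 = 174 min.
Column-greedy (each task in turn goes to its cheapest remaining worker) gives 184 min, worse by 10.
Checked against all permutations: 174 min is optimal.

Minimum total: 174 min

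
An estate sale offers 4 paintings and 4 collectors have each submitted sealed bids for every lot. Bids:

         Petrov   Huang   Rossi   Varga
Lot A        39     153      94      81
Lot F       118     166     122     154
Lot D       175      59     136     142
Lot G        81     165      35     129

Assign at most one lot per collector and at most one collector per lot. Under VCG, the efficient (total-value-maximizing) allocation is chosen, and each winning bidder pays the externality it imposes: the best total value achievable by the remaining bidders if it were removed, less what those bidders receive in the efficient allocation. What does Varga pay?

Efficient allocation: Petrov→Lot D ($175), Huang→Lot G ($165), Rossi→Lot A ($94), Varga→Lot F ($154); total welfare W = $588.
Varga receives Lot F at value $154, so the others get W − 154 = $434.
Without Varga: best allocation of the remaining 3 bidders over all 4 lots is Petrov→Lot D ($175), Huang→Lot G ($165), Rossi→Lot F ($122), total $462.
VCG payment = (others' best without Varga) − (others' welfare with Varga) = 462 − 434 = $28.

Varga pays $28.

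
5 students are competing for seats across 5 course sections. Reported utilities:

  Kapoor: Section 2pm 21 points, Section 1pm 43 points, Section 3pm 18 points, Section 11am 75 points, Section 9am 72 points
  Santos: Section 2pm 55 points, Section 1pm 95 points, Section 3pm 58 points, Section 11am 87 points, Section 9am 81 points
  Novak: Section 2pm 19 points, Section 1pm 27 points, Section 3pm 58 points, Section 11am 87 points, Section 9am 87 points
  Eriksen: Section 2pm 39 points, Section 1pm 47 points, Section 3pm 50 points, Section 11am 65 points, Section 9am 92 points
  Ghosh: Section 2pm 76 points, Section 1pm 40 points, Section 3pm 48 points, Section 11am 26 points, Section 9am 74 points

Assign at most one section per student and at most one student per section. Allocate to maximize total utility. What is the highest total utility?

Max total: 396 points

Optimal: Kapoor→Section 11am (75 points), Santos→Section 1pm (95 points), Novak→Section 3pm (58 points), Eriksen→Section 9am (92 points), Ghosh→Section 2pm (76 points) — total 75+95+58+92+76 = 396 points.
Max-entry greedy (repeatedly take the single best remaining cell) gives 368 points, worse by 28.
Swapping Santos↔Eriksen (Santos→Section 9am 81 points, Eriksen→Section 1pm 47 points) loses 59.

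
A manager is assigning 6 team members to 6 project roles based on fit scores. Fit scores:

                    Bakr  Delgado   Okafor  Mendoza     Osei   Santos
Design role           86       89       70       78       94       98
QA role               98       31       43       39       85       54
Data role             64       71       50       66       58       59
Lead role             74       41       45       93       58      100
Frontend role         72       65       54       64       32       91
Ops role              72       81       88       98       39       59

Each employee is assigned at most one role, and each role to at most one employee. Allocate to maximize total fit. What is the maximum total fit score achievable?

Max total: 535 pts

Optimal: Bakr→QA role (98 pts), Delgado→Data role (71 pts), Okafor→Ops role (88 pts), Mendoza→Lead role (93 pts), Osei→Design role (94 pts), Santos→Frontend role (91 pts) — total 98+71+88+93+94+91 = 535 pts.
Row-greedy (each employee in turn takes its best remaining role) gives 517 pts, worse by 18.
No other one-to-one assignment exceeds 535 pts.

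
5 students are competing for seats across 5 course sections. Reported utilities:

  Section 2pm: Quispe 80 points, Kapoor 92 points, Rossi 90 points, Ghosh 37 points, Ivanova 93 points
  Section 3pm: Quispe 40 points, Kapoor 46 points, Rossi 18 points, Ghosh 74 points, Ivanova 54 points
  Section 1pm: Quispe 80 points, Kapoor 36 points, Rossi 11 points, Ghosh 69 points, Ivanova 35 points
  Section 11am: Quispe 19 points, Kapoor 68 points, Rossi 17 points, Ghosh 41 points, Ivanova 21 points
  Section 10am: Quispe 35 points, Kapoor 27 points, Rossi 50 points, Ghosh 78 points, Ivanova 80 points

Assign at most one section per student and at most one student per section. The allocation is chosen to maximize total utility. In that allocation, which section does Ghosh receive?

Treat this as an assignment problem: match each student to one section.
Optimal: Quispe→Section 1pm (80 points), Kapoor→Section 11am (68 points), Rossi→Section 2pm (90 points), Ghosh→Section 3pm (74 points), Ivanova→Section 10am (80 points) — total 80+68+90+74+80 = 392 points.
Row-greedy (each student in turn takes its best remaining section) gives 307 points, worse by 85.
Next-best assignment: Quispe→Section 1pm, Kapoor→Section 11am, Rossi→Section 2pm, Ghosh→Section 10am, Ivanova→Section 3pm = 370 points.
Swapping Quispe↔Ivanova (Quispe→Section 10am 35 points, Ivanova→Section 1pm 35 points) loses 90.
No other one-to-one assignment exceeds 392 points.
Ghosh's own top section is Section 10am (78 points), but forcing Ghosh→Section 10am and reassigning the rest optimally gives only 370 points — worse by 22.

Ghosh receives Section 3pm.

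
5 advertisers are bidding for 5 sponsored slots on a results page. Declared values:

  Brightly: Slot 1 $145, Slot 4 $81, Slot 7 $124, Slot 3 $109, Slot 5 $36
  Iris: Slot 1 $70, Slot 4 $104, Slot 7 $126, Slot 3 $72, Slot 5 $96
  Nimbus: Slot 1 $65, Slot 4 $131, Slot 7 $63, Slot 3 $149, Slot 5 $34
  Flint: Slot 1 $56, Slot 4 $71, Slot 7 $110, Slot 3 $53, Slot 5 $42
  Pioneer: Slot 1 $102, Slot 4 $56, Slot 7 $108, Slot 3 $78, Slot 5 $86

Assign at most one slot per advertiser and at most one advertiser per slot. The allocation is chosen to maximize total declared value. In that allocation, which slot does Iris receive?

Optimal: Brightly→Slot 1 ($145), Iris→Slot 4 ($104), Nimbus→Slot 3 ($149), Flint→Slot 7 ($110), Pioneer→Slot 5 ($86) — total 145+104+149+110+86 = $594.
Row-greedy (each advertiser in turn takes its best remaining slot) gives $577, worse by 17.
Every other assignment is strictly worse.
Iris's own top slot is Slot 7 ($126), but forcing Iris→Slot 7 and reassigning the rest optimally gives only $577 — worse by 17.

Iris receives Slot 4.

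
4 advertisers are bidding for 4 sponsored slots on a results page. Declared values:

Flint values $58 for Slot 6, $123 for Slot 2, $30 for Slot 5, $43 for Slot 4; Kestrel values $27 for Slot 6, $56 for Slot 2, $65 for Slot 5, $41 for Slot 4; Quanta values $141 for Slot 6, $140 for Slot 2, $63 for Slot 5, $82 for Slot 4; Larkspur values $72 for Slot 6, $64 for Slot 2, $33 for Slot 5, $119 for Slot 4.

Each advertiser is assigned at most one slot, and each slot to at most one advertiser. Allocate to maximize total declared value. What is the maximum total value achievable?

Max total: $448

Optimal: Flint→Slot 2 ($123), Kestrel→Slot 5 ($65), Quanta→Slot 6 ($141), Larkspur→Slot 4 ($119) — total 123+65+141+119 = $448.
Next-best assignment: Flint→Slot 6, Kestrel→Slot 5, Quanta→Slot 2, Larkspur→Slot 4 = $382.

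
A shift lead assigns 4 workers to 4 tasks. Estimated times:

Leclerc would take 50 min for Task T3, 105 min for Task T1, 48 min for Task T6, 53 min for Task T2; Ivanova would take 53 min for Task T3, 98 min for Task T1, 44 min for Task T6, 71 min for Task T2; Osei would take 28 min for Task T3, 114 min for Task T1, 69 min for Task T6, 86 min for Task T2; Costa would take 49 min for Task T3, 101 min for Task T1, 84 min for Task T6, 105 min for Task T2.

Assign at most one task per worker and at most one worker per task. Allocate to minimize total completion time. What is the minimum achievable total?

Optimal: Leclerc→Task T2 (53 min), Ivanova→Task T6 (44 min), Osei→Task T3 (28 min), Costa→Task T1 (101 min) — total 53+44+28+101 = 226 min.
Row-greedy (each worker in turn takes its cheapest remaining task) gives 288 min, worse by 62.
Next-best assignment: Leclerc→Task T6, Ivanova→Task T2, Osei→Task T3, Costa→Task T1 = 248 min.

Min total: 226 min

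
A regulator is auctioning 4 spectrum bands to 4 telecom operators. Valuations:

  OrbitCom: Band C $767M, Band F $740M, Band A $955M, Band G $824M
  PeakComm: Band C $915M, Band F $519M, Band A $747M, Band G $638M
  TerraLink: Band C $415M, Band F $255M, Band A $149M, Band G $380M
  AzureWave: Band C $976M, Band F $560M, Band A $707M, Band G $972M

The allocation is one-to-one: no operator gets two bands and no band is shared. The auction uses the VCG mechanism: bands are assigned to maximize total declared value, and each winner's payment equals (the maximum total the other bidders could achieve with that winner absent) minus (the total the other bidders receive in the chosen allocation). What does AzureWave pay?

AzureWave pays $125M.

Efficient allocation: OrbitCom→Band A ($955M), PeakComm→Band C ($915M), TerraLink→Band F ($255M), AzureWave→Band G ($972M); total welfare W = $3097M.
AzureWave receives Band G at value $972M, so the others get W − 972 = $2125M.
Without AzureWave: best allocation of the remaining 3 bidders over all 4 bands is OrbitCom→Band A ($955M), PeakComm→Band C ($915M), TerraLink→Band G ($380M), total $2250M.
VCG payment = (others' best without AzureWave) − (others' welfare with AzureWave) = 2250 − 2125 = $125M.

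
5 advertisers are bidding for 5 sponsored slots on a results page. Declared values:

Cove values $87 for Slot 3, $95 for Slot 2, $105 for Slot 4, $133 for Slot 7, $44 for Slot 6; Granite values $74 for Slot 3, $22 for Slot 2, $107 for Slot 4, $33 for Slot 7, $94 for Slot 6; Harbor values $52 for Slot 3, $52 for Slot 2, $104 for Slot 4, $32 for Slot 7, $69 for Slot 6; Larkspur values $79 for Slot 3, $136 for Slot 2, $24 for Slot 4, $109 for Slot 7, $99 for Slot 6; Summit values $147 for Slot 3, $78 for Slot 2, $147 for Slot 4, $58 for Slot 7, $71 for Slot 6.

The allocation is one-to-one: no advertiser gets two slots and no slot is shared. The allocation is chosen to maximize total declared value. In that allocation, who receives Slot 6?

Optimal: Cove→Slot 7 ($133), Granite→Slot 6 ($94), Harbor→Slot 4 ($104), Larkspur→Slot 2 ($136), Summit→Slot 3 ($147) — total 133+94+104+136+147 = $614.
Max-entry greedy (repeatedly take the single best remaining cell) gives $592, worse by 22.
Granite's own top slot is Slot 4 ($107), but forcing Granite→Slot 4 and reassigning the rest optimally gives only $592 — worse by 22.

Granite receives Slot 6.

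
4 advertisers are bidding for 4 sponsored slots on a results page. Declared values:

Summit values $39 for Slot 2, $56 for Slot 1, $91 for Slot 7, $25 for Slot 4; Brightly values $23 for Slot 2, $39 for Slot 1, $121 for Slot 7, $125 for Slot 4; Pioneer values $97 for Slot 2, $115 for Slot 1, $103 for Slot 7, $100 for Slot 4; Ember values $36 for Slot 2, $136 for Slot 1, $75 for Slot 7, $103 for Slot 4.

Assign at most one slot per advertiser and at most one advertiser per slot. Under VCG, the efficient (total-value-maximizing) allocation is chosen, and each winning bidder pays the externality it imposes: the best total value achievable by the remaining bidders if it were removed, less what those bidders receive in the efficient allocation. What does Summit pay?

Summit pays $6.

Efficient allocation: Summit→Slot 7 ($91), Brightly→Slot 4 ($125), Pioneer→Slot 2 ($97), Ember→Slot 1 ($136); total welfare W = $449.
Summit receives Slot 7 at value $91, so the others get W − 91 = $358.
Without Summit: best allocation of the remaining 3 bidders over all 4 slots is Brightly→Slot 4 ($125), Pioneer→Slot 7 ($103), Ember→Slot 1 ($136), total $364.
VCG payment = (others' best without Summit) − (others' welfare with Summit) = 364 − 358 = $6.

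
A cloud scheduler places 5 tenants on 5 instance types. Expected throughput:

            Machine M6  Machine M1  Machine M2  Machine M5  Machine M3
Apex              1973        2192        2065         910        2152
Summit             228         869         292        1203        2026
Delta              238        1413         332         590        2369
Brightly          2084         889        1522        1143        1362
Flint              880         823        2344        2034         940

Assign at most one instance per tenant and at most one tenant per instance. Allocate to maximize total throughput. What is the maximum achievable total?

Optimal: Apex→Machine M1 (2192 ops/s), Summit→Machine M5 (1203 ops/s), Delta→Machine M3 (2369 ops/s), Brightly→Machine M6 (2084 ops/s), Flint→Machine M2 (2344 ops/s) — total 2192+1203+2369+2084+2344 = 10192 ops/s.

Max total: 10192 ops/s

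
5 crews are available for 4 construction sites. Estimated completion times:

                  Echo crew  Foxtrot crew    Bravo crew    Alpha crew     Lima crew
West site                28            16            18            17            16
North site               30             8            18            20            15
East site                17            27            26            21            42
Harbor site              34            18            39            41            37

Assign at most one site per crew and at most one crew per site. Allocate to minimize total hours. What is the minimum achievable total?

Optimal: Alpha crew→West site (17 hours), Lima crew→North site (15 hours), Echo crew→East site (17 hours), Foxtrot crew→Harbor site (18 hours) — total 17+15+17+18 = 67 hours.
Row-greedy (each crew in turn takes its cheapest remaining site) gives 84 hours, worse by 17.
Checked against all permutations: 67 hours is optimal.

Min total: 67 hours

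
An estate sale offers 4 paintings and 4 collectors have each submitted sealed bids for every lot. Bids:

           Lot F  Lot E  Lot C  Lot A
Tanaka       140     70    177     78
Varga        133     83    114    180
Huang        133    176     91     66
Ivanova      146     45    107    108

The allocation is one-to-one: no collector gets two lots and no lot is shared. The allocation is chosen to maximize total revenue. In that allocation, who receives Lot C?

Optimal: Tanaka→Lot C ($177), Varga→Lot A ($180), Huang→Lot E ($176), Ivanova→Lot F ($146) — total 177+180+176+146 = $679.
Next-best assignment: Tanaka→Lot F, Varga→Lot A, Huang→Lot E, Ivanova→Lot C = $603.
Swapping Varga↔Ivanova (Varga→Lot F $133, Ivanova→Lot A $108) loses 85.
Every other assignment is strictly worse.

Tanaka receives Lot C.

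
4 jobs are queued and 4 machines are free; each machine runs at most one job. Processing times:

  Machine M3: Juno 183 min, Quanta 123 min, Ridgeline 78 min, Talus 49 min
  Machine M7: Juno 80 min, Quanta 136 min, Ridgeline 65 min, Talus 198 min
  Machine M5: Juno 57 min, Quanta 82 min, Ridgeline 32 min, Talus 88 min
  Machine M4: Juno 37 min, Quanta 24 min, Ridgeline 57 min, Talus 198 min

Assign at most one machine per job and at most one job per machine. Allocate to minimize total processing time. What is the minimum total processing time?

This is a one-to-one assignment (minimum-cost bipartite matching).
Optimal: Juno→Machine M7 (80 min), Quanta→Machine M4 (24 min), Ridgeline→Machine M5 (32 min), Talus→Machine M3 (49 min) — total 80+24+32+49 = 185 min.
Column-greedy (each machine in turn goes to its cheapest remaining job) gives 195 min, worse by 10.
Next-best assignment: Juno→Machine M5, Quanta→Machine M4, Ridgeline→Machine M7, Talus→Machine M3 = 195 min.

Min total: 185 min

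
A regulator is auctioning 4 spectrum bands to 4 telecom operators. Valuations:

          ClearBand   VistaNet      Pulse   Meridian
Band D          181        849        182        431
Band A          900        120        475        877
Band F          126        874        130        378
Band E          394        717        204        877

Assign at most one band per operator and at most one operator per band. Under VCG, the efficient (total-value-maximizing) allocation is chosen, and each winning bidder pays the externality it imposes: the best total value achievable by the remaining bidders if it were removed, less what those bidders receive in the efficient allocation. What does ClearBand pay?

Efficient allocation: ClearBand→Band A ($900M), VistaNet→Band F ($874M), Pulse→Band D ($182M), Meridian→Band E ($877M); total welfare W = $2833M.
ClearBand receives Band A at value $900M, so the others get W − 900 = $1933M.
Without ClearBand: best allocation of the remaining 3 bidders over all 4 bands is VistaNet→Band F ($874M), Pulse→Band A ($475M), Meridian→Band E ($877M), total $2226M.
VCG payment = (others' best without ClearBand) − (others' welfare with ClearBand) = 2226 − 1933 = $293M.

ClearBand pays $293M.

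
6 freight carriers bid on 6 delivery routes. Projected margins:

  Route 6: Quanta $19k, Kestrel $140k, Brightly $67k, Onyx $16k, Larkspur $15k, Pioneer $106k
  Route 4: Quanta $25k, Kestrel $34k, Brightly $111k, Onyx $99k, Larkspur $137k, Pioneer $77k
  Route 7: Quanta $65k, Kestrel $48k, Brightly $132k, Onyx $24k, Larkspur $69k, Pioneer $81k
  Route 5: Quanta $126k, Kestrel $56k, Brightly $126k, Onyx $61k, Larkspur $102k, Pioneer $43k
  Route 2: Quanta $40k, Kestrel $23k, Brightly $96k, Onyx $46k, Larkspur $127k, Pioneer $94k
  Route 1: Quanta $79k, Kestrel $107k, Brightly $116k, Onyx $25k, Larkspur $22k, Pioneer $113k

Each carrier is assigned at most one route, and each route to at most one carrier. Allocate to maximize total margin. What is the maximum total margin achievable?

Maximum total: $737k

Optimal: Quanta→Route 5 ($126k), Kestrel→Route 6 ($140k), Brightly→Route 7 ($132k), Onyx→Route 4 ($99k), Larkspur→Route 2 ($127k), Pioneer→Route 1 ($113k) — total 126+140+132+99+127+113 = $737k.
Column-greedy (each route in turn goes to its best remaining carrier) gives $654k, worse by 83.
Next-best assignment: Quanta→Route 5, Kestrel→Route 1, Brightly→Route 7, Onyx→Route 4, Larkspur→Route 2, Pioneer→Route 6 = $697k.
No other one-to-one assignment exceeds $737k.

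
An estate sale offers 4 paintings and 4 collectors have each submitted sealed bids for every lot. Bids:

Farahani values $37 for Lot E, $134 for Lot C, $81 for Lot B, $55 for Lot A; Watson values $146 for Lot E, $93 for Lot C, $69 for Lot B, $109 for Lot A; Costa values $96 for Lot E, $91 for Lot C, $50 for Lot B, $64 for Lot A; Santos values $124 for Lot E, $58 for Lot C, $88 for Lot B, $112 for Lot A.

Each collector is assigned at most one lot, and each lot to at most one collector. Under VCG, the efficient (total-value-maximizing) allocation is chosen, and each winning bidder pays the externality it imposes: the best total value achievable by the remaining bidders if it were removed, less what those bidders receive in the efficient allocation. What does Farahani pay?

Efficient allocation: Farahani→Lot C ($134), Watson→Lot E ($146), Costa→Lot B ($50), Santos→Lot A ($112); total welfare W = $442.
Farahani receives Lot C at value $134, so the others get W − 134 = $308.
Without Farahani: best allocation of the remaining 3 bidders over all 4 lots is Watson→Lot E ($146), Costa→Lot C ($91), Santos→Lot A ($112), total $349.
VCG payment = (others' best without Farahani) − (others' welfare with Farahani) = 349 − 308 = $41.

Farahani pays $41.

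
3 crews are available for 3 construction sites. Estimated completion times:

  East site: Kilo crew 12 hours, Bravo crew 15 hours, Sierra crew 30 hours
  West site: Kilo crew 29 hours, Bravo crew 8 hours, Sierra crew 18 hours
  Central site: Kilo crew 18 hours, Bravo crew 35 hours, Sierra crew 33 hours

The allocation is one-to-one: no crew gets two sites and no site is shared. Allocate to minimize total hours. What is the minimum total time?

This is a one-to-one assignment (minimum-cost bipartite matching).
Optimal: Kilo crew→Central site (18 hours), Bravo crew→East site (15 hours), Sierra crew→West site (18 hours) — total 18+15+18 = 51 hours.
Next-best assignment: Kilo crew→East site, Bravo crew→West site, Sierra crew→Central site = 53 hours.
No other one-to-one assignment undercuts 51 hours.

Minimum total: 51 hours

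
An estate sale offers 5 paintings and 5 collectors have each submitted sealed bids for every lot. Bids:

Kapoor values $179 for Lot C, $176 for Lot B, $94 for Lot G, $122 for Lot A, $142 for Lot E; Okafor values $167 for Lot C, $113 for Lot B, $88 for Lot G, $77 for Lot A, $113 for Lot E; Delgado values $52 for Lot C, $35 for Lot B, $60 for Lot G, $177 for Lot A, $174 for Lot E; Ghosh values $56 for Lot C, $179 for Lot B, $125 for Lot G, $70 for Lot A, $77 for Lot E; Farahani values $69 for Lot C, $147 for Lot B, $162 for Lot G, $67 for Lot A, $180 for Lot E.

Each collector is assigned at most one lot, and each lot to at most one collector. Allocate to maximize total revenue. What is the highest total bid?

Optimal: Kapoor→Lot E ($142), Okafor→Lot C ($167), Delgado→Lot A ($177), Ghosh→Lot B ($179), Farahani→Lot G ($162) — total 142+167+177+179+162 = $827.
Column-greedy (each lot in turn goes to its best remaining collector) gives $810, worse by 17.
Swapping Okafor↔Kapoor (Okafor→Lot E $113, Kapoor→Lot C $179) loses 17.
No other one-to-one assignment exceeds $827.

Max total: $827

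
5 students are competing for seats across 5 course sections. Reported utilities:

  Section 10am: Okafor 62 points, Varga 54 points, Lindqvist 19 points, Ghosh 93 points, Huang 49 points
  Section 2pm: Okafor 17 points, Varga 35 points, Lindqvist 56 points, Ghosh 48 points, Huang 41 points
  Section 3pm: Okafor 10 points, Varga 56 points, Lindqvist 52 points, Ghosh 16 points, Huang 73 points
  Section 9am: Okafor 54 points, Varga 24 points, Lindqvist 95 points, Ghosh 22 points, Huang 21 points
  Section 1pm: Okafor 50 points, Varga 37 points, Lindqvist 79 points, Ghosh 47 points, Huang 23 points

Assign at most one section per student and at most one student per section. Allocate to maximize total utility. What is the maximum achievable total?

Max total: 346 points

Optimal: Okafor→Section 1pm (50 points), Varga→Section 2pm (35 points), Lindqvist→Section 9am (95 points), Ghosh→Section 10am (93 points), Huang→Section 3pm (73 points) — total 50+35+95+93+73 = 346 points.
Column-greedy (each section in turn goes to its best remaining student) gives 313 points, worse by 33.
Next-best assignment: Okafor→Section 1pm, Varga→Section 3pm, Lindqvist→Section 9am, Ghosh→Section 10am, Huang→Section 2pm = 335 points.
Checked against all permutations: 346 points is optimal.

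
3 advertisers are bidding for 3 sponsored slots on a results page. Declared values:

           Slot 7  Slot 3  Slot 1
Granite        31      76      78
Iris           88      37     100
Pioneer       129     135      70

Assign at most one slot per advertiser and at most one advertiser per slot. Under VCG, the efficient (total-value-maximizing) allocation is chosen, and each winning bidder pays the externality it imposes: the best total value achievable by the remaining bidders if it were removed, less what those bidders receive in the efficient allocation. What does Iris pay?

Efficient allocation: Granite→Slot 3 ($76), Iris→Slot 1 ($100), Pioneer→Slot 7 ($129); total welfare W = $305.
Iris receives Slot 1 at value $100, so the others get W − 100 = $205.
Without Iris: best allocation of the remaining 2 bidders over all 3 slots is Granite→Slot 1 ($78), Pioneer→Slot 3 ($135), total $213.
VCG payment = (others' best without Iris) − (others' welfare with Iris) = 213 − 205 = $8.

Iris pays $8.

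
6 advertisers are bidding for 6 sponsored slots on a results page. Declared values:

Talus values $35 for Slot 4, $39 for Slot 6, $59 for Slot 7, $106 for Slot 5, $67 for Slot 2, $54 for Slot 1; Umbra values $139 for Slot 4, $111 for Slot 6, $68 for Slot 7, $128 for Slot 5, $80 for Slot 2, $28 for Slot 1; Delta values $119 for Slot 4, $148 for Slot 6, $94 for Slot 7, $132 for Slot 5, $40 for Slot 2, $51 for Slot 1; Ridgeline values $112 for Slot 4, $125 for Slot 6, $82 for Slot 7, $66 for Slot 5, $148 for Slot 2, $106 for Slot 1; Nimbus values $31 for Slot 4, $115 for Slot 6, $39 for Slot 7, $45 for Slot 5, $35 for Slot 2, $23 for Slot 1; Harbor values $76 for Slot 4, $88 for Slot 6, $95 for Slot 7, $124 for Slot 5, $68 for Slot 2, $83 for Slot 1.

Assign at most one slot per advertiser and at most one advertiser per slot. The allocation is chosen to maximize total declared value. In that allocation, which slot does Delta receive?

Delta receives Slot 7.

This is the linear assignment problem.
Optimal: Talus→Slot 5 ($106), Umbra→Slot 4 ($139), Delta→Slot 7 ($94), Ridgeline→Slot 2 ($148), Nimbus→Slot 6 ($115), Harbor→Slot 1 ($83) — total 106+139+94+148+115+83 = $685.
Column-greedy (each slot in turn goes to its best remaining advertiser) gives $659, worse by 26.
Swapping Ridgeline↔Umbra (Ridgeline→Slot 4 $112, Umbra→Slot 2 $80) loses 95.
Delta's own top slot is Slot 6 ($148), but forcing Delta→Slot 6 and reassigning the rest optimally gives only $663 — worse by 22.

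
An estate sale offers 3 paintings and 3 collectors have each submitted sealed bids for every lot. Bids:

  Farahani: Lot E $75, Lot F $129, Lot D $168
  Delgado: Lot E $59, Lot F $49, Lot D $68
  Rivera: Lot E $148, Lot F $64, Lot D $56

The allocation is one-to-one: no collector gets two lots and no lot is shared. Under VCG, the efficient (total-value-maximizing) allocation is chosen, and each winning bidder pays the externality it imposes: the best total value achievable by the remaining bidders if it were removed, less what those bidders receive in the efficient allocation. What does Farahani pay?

Farahani pays $19.

Efficient allocation: Farahani→Lot D ($168), Delgado→Lot F ($49), Rivera→Lot E ($148); total welfare W = $365.
Farahani receives Lot D at value $168, so the others get W − 168 = $197.
Without Farahani: best allocation of the remaining 2 bidders over all 3 lots is Delgado→Lot D ($68), Rivera→Lot E ($148), total $216.
VCG payment = (others' best without Farahani) − (others' welfare with Farahani) = 216 − 197 = $19.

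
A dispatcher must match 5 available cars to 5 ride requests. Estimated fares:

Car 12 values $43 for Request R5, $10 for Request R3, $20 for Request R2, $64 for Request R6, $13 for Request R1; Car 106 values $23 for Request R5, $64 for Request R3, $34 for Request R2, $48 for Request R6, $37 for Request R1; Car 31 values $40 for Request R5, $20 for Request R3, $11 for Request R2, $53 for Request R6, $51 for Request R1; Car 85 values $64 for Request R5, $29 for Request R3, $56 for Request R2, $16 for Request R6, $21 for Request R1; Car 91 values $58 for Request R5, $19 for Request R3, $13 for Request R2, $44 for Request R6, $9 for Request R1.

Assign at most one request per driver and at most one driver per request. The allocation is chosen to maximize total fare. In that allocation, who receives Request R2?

This is the linear assignment problem.
Optimal: Car 12→Request R6 ($64), Car 106→Request R3 ($64), Car 31→Request R1 ($51), Car 85→Request R2 ($56), Car 91→Request R5 ($58) — total 64+64+51+56+58 = $293.
Column-greedy (each request in turn goes to its best remaining driver) gives $210, worse by 83.
Next-best assignment: Car 12→Request R5, Car 106→Request R3, Car 31→Request R1, Car 85→Request R2, Car 91→Request R6 = $258.
Checked against all permutations: $293 is optimal.
Car 85's own top request is Request R5 ($64), but forcing Car 85→Request R5 and reassigning the rest optimally gives only $256 — worse by 37.

Car 85 receives Request R2.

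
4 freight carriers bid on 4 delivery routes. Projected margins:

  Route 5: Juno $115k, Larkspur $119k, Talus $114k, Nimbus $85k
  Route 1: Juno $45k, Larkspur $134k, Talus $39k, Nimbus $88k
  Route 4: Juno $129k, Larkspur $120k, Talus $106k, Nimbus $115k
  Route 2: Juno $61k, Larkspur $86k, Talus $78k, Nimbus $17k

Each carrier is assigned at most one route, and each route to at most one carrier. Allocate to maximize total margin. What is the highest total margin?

Treat this as an assignment problem: match each carrier to one route.
Optimal: Juno→Route 5 ($115k), Larkspur→Route 1 ($134k), Talus→Route 2 ($78k), Nimbus→Route 4 ($115k) — total 115+134+78+115 = $442k.
Column-greedy (each route in turn goes to its best remaining carrier) gives $414k, worse by 28.
Swapping Juno↔Talus (Juno→Route 2 $61k, Talus→Route 5 $114k) loses 18.

Max total: $442k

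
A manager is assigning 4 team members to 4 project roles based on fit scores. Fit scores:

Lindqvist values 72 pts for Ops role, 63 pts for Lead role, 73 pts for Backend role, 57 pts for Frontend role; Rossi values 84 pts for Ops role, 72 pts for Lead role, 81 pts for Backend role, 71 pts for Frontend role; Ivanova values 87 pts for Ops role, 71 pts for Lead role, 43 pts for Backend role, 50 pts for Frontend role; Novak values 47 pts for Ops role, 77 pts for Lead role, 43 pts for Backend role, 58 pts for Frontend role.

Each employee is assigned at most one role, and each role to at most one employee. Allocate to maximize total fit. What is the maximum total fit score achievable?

Max total: 308 pts

Optimal: Lindqvist→Backend role (73 pts), Rossi→Frontend role (71 pts), Ivanova→Ops role (87 pts), Novak→Lead role (77 pts) — total 73+71+87+77 = 308 pts.
Column-greedy (each role in turn goes to its best remaining employee) gives 302 pts, worse by 6.
Next-best assignment: Lindqvist→Frontend role, Rossi→Backend role, Ivanova→Ops role, Novak→Lead role = 302 pts.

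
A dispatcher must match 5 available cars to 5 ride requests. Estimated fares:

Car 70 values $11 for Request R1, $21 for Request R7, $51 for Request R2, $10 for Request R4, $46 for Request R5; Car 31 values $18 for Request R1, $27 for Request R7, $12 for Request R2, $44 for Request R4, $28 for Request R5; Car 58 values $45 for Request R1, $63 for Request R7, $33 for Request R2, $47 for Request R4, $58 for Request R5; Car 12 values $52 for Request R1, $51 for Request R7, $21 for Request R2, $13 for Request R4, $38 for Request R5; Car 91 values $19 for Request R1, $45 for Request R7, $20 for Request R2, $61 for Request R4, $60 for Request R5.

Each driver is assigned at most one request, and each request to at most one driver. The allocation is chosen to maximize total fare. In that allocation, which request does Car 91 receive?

This is the linear assignment problem.
Optimal: Car 70→Request R2 ($51), Car 31→Request R4 ($44), Car 58→Request R7 ($63), Car 12→Request R1 ($52), Car 91→Request R5 ($60) — total 51+44+63+52+60 = $270.
Column-greedy (each request in turn goes to its best remaining driver) gives $255, worse by 15.
Next-best assignment: Car 70→Request R2, Car 31→Request R5, Car 58→Request R7, Car 12→Request R1, Car 91→Request R4 = $255.
Car 91's own top request is Request R4 ($61), but forcing Car 91→Request R4 and reassigning the rest optimally gives only $255 — worse by 15.

Car 91 receives Request R5.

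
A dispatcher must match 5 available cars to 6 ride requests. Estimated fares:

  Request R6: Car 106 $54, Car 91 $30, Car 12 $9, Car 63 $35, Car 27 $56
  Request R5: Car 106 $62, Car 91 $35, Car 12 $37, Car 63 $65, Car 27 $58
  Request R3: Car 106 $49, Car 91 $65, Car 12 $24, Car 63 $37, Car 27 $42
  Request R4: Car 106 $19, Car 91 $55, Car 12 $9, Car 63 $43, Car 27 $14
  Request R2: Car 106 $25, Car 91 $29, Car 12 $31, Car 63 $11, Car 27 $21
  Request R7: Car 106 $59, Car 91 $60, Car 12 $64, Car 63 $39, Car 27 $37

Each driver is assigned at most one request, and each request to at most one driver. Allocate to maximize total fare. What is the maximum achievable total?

Treat this as an assignment problem: match each driver to one request.
Optimal: Car 106→Request R5 ($62), Car 91→Request R3 ($65), Car 12→Request R7 ($64), Car 63→Request R4 ($43), Car 27→Request R6 ($56) — total 62+65+64+43+56 = $290.
Max-entry greedy (repeatedly take the single best remaining cell) gives $275, worse by 15.

Maximum total: $290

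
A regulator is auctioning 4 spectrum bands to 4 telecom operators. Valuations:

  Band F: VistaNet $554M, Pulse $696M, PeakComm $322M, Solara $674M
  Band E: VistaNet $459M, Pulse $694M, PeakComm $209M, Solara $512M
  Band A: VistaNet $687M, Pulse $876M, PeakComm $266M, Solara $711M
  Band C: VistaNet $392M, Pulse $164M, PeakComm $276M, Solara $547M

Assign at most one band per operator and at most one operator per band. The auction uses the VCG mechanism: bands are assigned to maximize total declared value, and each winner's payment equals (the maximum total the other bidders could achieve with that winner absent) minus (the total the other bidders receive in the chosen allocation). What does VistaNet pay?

Efficient allocation: VistaNet→Band A ($687M), Pulse→Band E ($694M), PeakComm→Band C ($276M), Solara→Band F ($674M); total welfare W = $2331M.
VistaNet receives Band A at value $687M, so the others get W − 687 = $1644M.
Without VistaNet: best allocation of the remaining 3 bidders over all 4 bands is Pulse→Band A ($876M), PeakComm→Band C ($276M), Solara→Band F ($674M), total $1826M.
VCG payment = (others' best without VistaNet) − (others' welfare with VistaNet) = 1826 − 1644 = $182M.

VistaNet pays $182M.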